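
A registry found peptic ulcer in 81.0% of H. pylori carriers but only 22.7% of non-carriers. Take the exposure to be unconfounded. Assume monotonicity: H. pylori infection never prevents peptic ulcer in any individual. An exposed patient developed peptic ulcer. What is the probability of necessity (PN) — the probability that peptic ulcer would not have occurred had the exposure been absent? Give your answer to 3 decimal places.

PN ≈ 0.720

p₁ = 0.81, p₀ = 0.227.
Under exogeneity and monotonicity, PN = (p₁ − p₀) / p₁.
PN = (0.81 − 0.227) / 0.81 = 0.583 / 0.81 ≈ 0.7198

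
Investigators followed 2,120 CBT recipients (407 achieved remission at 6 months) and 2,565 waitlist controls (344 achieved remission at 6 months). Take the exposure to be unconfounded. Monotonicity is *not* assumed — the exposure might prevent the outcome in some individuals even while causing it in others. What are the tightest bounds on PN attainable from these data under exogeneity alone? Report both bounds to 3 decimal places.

0.301 ≤ PN ≤ 1.000

p₁ = P(outcome | exposed) = 407/2120 = 0.19198
p₀ = P(outcome | unexposed) = 344/2565 = 0.13411
Under exogeneity alone the bounds on PN are max{0,(p₁−p₀)/p₁} ≤ PN ≤ min{1,(1−p₀)/p₁}.
  lower = (p₁ − p₀)/p₁ = 0.057868 / 0.19198 ≈ 0.3014
  upper = min{1, (1 − p₀)/p₁} = 0.86589 / 0.19198 ≈ 4.5103 → capped at 1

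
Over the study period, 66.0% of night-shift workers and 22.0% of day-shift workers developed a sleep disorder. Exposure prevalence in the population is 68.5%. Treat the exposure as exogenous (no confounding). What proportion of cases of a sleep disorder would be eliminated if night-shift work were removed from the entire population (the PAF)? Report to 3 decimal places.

p₁ = 0.66, p₀ = 0.22.
Overall risk P(Y=1) = π·p₁ + (1−π)·p₀ = 0.685×0.66 + 0.315×0.22 = 0.5214.
Under exogeneity, PAF = [P(Y=1) − p₀] / P(Y=1).
PAF = (0.5214 − 0.22) / 0.5214 ≈ 0.5781

PAF ≈ 0.578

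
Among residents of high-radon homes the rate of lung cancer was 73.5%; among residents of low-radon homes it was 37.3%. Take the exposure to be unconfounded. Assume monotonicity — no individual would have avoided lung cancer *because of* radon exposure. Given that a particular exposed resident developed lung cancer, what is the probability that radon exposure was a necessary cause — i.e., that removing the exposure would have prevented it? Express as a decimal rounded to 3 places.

p₁ = 0.735, p₀ = 0.373.
Under exogeneity and monotonicity, PN = (p₁ − p₀) / p₁.
PN = (0.735 − 0.373) / 0.735 = 0.362 / 0.735 ≈ 0.4925

PN ≈ 0.493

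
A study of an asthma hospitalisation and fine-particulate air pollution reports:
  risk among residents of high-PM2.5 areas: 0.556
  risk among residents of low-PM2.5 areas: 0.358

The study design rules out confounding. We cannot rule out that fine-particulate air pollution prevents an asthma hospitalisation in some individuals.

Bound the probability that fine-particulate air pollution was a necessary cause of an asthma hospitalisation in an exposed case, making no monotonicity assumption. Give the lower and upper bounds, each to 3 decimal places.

Let p₁ = 0.556, p₀ = 0.358.
Under exogeneity alone the bounds on PN are max{0,(p₁−p₀)/p₁} ≤ PN ≤ min{1,(1−p₀)/p₁}.
  lower = (p₁ − p₀)/p₁ = 0.198 / 0.556 ≈ 0.3561
  upper = min{1, (1 − p₀)/p₁} = 0.642 / 0.556 ≈ 1.1547 → capped at 1

0.356 ≤ PN ≤ 1.000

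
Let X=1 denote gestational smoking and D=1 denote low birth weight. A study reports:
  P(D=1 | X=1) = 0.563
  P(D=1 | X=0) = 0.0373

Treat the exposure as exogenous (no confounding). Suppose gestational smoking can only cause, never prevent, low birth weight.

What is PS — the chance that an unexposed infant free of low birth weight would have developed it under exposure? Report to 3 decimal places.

Let p₁ = 0.563, p₀ = 0.0373.
Under exogeneity and monotonicity, PS = (p₁ − p₀) / (1 − p₀).
PS = (0.563 − 0.0373) / (1 − 0.0373) = 0.5257 / 0.9627 ≈ 0.5461

PS ≈ 0.546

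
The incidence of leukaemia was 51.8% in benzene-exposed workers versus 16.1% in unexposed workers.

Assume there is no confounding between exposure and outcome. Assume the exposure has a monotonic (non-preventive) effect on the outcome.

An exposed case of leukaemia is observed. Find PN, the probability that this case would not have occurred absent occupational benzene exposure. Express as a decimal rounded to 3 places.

p₁ = 0.518, p₀ = 0.161.
Under exogeneity and monotonicity, PN = (p₁ − p₀) / p₁.
PN = (0.518 − 0.161) / 0.518 = 0.357 / 0.518 ≈ 0.6892

PN ≈ 0.689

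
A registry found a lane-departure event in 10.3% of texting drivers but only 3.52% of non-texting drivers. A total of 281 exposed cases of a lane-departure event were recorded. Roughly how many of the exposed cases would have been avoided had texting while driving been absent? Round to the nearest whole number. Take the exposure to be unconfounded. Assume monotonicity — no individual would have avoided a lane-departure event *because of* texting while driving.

p₁ = 0.103, p₀ = 0.0352.
PN = (p₁ − p₀)/p₁ = (0.103 − 0.0352) / 0.103 ≈ 0.65825.
Attributable cases ≈ PN × (exposed cases) = 0.65825 × 281 ≈ 184.97.

about 185 cases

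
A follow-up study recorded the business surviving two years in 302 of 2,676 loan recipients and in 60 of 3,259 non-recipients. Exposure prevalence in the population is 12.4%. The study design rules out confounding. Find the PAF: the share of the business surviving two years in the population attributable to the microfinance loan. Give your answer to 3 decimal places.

p₁ = P(outcome | exposed) = 302/2676 = 0.11286
p₀ = P(outcome | unexposed) = 60/3259 = 0.018411
Overall risk P(Y=1) = π·p₁ + (1−π)·p₀ = 0.124×0.11286 + 0.876×0.018411 = 0.030122.
Under exogeneity, PAF = [P(Y=1) − p₀] / P(Y=1).
PAF = (0.030122 − 0.018411) / 0.030122 ≈ 0.3888

PAF ≈ 0.389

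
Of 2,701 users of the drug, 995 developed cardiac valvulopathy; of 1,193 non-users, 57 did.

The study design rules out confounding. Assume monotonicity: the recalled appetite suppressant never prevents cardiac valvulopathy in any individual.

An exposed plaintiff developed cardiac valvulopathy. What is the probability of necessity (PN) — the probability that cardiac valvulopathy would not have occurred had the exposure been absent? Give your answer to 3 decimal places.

p₁ = P(outcome | exposed) = 995/2701 = 0.36838
p₀ = P(outcome | unexposed) = 57/1193 = 0.047779
Under exogeneity and monotonicity, PN = (p₁ − p₀) / p₁.
PN = (0.36838 − 0.047779) / 0.36838 = 0.3206 / 0.36838 ≈ 0.8703

PN ≈ 0.870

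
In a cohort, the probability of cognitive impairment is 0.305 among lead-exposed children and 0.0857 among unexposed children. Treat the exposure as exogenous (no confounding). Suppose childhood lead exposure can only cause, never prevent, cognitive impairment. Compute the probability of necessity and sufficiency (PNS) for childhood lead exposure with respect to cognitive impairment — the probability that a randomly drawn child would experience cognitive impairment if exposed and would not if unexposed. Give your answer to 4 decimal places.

PNS ≈ 0.2193

Let p₁ = 0.305, p₀ = 0.0857.
Under exogeneity and monotonicity, PNS = p₁ − p₀.
PNS = 0.305 − 0.0857 = 0.2193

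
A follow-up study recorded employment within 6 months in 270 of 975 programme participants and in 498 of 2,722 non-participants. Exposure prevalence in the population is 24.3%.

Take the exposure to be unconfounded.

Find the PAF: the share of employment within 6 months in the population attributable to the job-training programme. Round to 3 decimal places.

PAF ≈ 0.111

p₁ = P(outcome | exposed) = 270/975 = 0.27692
p₀ = P(outcome | unexposed) = 498/2722 = 0.18295
Overall risk P(Y=1) = π·p₁ + (1−π)·p₀ = 0.243×0.27692 + 0.757×0.18295 = 0.20579.
Under exogeneity, PAF = [P(Y=1) − p₀] / P(Y=1).
PAF = (0.20579 − 0.18295) / 0.20579 ≈ 0.1110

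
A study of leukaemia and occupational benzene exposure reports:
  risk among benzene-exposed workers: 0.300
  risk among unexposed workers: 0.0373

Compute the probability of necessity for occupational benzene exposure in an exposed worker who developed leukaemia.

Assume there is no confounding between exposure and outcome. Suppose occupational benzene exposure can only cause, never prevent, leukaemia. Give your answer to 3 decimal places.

Let p₁ = 0.3, p₀ = 0.0373.
Under exogeneity and monotonicity, PN = (p₁ − p₀) / p₁.
PN = (0.3 − 0.0373) / 0.3 = 0.2627 / 0.3 ≈ 0.8757

PN ≈ 0.876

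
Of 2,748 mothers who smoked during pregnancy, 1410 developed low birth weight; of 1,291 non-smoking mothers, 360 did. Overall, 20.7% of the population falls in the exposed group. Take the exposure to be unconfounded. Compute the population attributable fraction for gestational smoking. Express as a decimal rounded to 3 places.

p₁ = P(outcome | exposed) = 1410/2748 = 0.5131
p₀ = P(outcome | unexposed) = 360/1291 = 0.27885
Overall risk P(Y=1) = π·p₁ + (1−π)·p₀ = 0.207×0.5131 + 0.793×0.27885 = 0.32734.
Under exogeneity, PAF = [P(Y=1) − p₀] / P(Y=1).
PAF = (0.32734 − 0.27885) / 0.32734 ≈ 0.1481

PAF ≈ 0.148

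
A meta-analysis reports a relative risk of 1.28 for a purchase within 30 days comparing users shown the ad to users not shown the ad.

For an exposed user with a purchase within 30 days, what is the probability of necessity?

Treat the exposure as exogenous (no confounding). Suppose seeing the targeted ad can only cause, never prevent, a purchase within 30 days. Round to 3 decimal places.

Under exogeneity and monotonicity, PN = (RR − 1) / RR = 1 − 1/RR.
PN = (1.28 − 1) / 1.28 = 0.28 / 1.28 ≈ 0.2188

PN ≈ 0.219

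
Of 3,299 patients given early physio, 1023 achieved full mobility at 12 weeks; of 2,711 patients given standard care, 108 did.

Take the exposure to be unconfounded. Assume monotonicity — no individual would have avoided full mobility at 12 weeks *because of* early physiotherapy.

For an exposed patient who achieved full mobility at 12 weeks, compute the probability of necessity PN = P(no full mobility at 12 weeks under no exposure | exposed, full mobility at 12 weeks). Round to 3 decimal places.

PN ≈ 0.872

p₁ = P(outcome | exposed) = 1023/3299 = 0.31009
p₀ = P(outcome | unexposed) = 108/2711 = 0.039838
Under exogeneity and monotonicity, PN = (p₁ − p₀) / p₁.
PN = (0.31009 − 0.039838) / 0.31009 = 0.27026 / 0.31009 ≈ 0.8715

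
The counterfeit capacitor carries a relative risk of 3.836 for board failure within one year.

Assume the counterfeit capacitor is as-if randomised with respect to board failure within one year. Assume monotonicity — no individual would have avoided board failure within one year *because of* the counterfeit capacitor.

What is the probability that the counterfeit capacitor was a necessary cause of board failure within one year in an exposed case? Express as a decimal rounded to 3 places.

Under exogeneity and monotonicity, PN = (RR − 1) / RR = 1 − 1/RR.
PN = (3.836 − 1) / 3.836 = 2.836 / 3.836 ≈ 0.7393

PN ≈ 0.739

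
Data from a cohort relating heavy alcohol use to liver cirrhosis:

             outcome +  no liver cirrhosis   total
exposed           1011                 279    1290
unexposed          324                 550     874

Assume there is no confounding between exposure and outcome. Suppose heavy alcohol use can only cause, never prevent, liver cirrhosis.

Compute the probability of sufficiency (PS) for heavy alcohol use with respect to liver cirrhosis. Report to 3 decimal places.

p₁ = P(outcome | exposed) = 1011/1290 = 0.78372
p₀ = P(outcome | unexposed) = 324/874 = 0.37071
Under exogeneity and monotonicity, PS = (p₁ − p₀)/(1 − p₀).
PS = (0.78372 − 0.37071) / 0.62929 ≈ 0.6563

PS ≈ 0.656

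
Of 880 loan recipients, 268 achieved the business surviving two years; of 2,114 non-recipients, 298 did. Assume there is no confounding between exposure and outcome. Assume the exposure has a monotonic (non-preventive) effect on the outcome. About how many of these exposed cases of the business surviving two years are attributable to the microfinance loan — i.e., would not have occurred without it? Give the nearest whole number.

about 144 cases

p₁ = P(outcome | exposed) = 268/880 = 0.30455
p₀ = P(outcome | unexposed) = 298/2114 = 0.14096
PN = (p₁ − p₀)/p₁ = (0.30455 − 0.14096) / 0.30455 ≈ 0.53713.
Attributable cases ≈ PN × (exposed cases) = 0.53713 × 268 ≈ 143.95.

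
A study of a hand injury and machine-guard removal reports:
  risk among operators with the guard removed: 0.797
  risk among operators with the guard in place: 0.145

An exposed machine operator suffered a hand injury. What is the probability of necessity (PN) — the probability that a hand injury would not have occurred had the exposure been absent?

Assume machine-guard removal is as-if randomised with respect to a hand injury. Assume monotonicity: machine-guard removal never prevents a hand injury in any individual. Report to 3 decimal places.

PN ≈ 0.818

Let p₁ = 0.797, p₀ = 0.145.
Under exogeneity and monotonicity, PN = (p₁ − p₀) / p₁.
PN = (0.797 − 0.145) / 0.797 = 0.652 / 0.797 ≈ 0.8181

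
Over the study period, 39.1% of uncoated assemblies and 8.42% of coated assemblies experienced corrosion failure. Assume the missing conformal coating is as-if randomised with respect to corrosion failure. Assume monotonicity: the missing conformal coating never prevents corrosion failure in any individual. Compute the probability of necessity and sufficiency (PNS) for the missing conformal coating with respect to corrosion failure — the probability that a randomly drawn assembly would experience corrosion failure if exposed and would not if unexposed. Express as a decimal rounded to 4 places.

p₁ = 0.391, p₀ = 0.0842.
Under exogeneity and monotonicity, PNS = p₁ − p₀.
PNS = 0.391 − 0.0842 = 0.3068

PNS ≈ 0.3068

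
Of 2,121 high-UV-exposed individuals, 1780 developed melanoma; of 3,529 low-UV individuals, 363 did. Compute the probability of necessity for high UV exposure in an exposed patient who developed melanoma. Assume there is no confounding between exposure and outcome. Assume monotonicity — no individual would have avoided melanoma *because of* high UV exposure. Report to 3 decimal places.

PN ≈ 0.877

p₁ = P(outcome | exposed) = 1780/2121 = 0.83923
p₀ = P(outcome | unexposed) = 363/3529 = 0.10286
Under exogeneity and monotonicity, PN = (p₁ − p₀) / p₁.
PN = (0.83923 − 0.10286) / 0.83923 = 0.73636 / 0.83923 ≈ 0.8774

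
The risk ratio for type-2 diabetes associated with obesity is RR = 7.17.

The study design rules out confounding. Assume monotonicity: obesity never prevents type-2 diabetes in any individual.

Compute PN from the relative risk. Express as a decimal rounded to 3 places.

Under exogeneity and monotonicity, PN = (RR − 1) / RR = 1 − 1/RR.
PN = (7.17 − 1) / 7.17 = 6.17 / 7.17 ≈ 0.8605

PN ≈ 0.861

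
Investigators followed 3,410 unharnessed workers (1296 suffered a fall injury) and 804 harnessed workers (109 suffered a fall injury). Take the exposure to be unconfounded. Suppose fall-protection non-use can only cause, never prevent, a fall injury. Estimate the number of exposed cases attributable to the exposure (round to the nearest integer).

p₁ = P(outcome | exposed) = 1296/3410 = 0.38006
p₀ = P(outcome | unexposed) = 109/804 = 0.13557
PN = (p₁ − p₀)/p₁ = (0.38006 − 0.13557) / 0.38006 ≈ 0.64329.
Attributable cases ≈ PN × (exposed cases) = 0.64329 × 1296 ≈ 833.70.

about 834 cases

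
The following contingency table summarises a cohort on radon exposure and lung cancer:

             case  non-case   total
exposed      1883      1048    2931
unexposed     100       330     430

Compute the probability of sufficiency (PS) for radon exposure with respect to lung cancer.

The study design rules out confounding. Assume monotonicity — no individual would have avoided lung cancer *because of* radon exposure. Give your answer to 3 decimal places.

PS ≈ 0.534

p₁ = P(outcome | exposed) = 1883/2931 = 0.64244
p₀ = P(outcome | unexposed) = 100/430 = 0.23256
Under exogeneity and monotonicity, PS = (p₁ − p₀)/(1 − p₀).
PS = (0.64244 − 0.23256) / 0.76744 ≈ 0.5341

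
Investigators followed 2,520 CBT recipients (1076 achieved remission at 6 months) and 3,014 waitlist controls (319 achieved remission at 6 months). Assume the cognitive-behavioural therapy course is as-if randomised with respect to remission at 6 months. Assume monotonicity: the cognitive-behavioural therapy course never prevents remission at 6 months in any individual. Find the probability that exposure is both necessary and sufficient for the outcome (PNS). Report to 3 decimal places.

PNS ≈ 0.321

p₁ = P(outcome | exposed) = 1076/2520 = 0.42698
p₀ = P(outcome | unexposed) = 319/3014 = 0.10584
Under exogeneity and monotonicity, PNS = p₁ − p₀.
PNS = 0.42698 − 0.10584 = 0.32114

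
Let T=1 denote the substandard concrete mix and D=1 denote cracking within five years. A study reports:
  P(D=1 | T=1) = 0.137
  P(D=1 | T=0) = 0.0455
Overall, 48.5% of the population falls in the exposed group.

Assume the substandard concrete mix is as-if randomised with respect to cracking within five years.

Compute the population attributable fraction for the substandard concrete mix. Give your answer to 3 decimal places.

PAF ≈ 0.494

Let p₁ = 0.137, p₀ = 0.0455.
Overall risk P(Y=1) = π·p₁ + (1−π)·p₀ = 0.485×0.137 + 0.515×0.0455 = 0.089877.
Under exogeneity, PAF = [P(Y=1) − p₀] / P(Y=1).
PAF = (0.089877 − 0.0455) / 0.089877 ≈ 0.4938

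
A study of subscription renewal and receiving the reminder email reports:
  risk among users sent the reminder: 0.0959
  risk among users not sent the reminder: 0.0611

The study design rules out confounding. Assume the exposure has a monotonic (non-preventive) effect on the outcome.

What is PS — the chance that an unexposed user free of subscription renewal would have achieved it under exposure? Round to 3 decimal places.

PS ≈ 0.037

Let p₁ = 0.0959, p₀ = 0.0611.
Under exogeneity and monotonicity, PS = (p₁ − p₀) / (1 − p₀).
PS = (0.0959 − 0.0611) / (1 − 0.0611) = 0.0348 / 0.9389 ≈ 0.0371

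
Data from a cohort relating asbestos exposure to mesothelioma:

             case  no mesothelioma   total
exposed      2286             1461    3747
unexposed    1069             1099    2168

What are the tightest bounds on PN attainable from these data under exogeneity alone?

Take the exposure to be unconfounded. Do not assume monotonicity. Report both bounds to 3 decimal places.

p₁ = P(outcome | exposed) = 2286/3747 = 0.61009
p₀ = P(outcome | unexposed) = 1069/2168 = 0.49308
Under exogeneity alone the bounds on PN are max{0,(p₁−p₀)/p₁} ≤ PN ≤ min{1,(1−p₀)/p₁}.
  lower = (p₁ − p₀)/p₁ = 0.11701 / 0.61009 ≈ 0.1918
  upper = min{1, (1 − p₀)/p₁} = 0.50692 / 0.61009 ≈ 0.8309

0.192 ≤ PN ≤ 0.831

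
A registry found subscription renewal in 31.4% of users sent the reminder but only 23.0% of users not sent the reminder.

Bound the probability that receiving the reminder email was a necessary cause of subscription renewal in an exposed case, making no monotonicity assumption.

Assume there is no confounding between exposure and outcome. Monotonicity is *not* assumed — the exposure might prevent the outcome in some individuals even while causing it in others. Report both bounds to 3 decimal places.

0.268 ≤ PN ≤ 1.000

p₁ = 0.314, p₀ = 0.23.
Under exogeneity alone the bounds on PN are max{0,(p₁−p₀)/p₁} ≤ PN ≤ min{1,(1−p₀)/p₁}.
  lower = (p₁ − p₀)/p₁ = 0.084 / 0.314 ≈ 0.2675
  upper = min{1, (1 − p₀)/p₁} = 0.77 / 0.314 ≈ 2.4522 → capped at 1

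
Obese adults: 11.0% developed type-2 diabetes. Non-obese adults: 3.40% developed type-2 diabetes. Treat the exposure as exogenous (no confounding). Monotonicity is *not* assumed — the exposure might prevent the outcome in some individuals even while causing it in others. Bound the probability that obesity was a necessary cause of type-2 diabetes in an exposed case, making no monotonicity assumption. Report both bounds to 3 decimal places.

0.691 ≤ PN ≤ 1.000

p₁ = 0.11, p₀ = 0.034.
Under exogeneity alone the bounds on PN are max{0,(p₁−p₀)/p₁} ≤ PN ≤ min{1,(1−p₀)/p₁}.
  lower = (p₁ − p₀)/p₁ = 0.076 / 0.11 ≈ 0.6909
  upper = min{1, (1 − p₀)/p₁} = 0.966 / 0.11 ≈ 8.7818 → capped at 1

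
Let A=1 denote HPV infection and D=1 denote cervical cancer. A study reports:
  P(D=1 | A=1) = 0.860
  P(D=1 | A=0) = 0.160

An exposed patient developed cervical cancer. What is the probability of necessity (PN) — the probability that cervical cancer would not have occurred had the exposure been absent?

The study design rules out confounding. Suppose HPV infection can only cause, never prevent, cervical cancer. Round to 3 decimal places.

Let p₁ = 0.86, p₀ = 0.16.
Under exogeneity and monotonicity, PN = (p₁ − p₀) / p₁.
PN = (0.86 − 0.16) / 0.86 = 0.7 / 0.86 ≈ 0.8140

PN ≈ 0.814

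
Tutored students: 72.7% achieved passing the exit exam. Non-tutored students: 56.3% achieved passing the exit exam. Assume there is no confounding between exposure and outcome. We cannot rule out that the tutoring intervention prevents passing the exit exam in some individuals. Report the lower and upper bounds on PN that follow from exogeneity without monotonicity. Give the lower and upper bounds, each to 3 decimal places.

0.226 ≤ PN ≤ 0.601

p₁ = 0.727, p₀ = 0.563.
Under exogeneity alone the bounds on PN are max{0,(p₁−p₀)/p₁} ≤ PN ≤ min{1,(1−p₀)/p₁}.
  lower = (p₁ − p₀)/p₁ = 0.164 / 0.727 ≈ 0.2256
  upper = min{1, (1 − p₀)/p₁} = 0.437 / 0.727 ≈ 0.6011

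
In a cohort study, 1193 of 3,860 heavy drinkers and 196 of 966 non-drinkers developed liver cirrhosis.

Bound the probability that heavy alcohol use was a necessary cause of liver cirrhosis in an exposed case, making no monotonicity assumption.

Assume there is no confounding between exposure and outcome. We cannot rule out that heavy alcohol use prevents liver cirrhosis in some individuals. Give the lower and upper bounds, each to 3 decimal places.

0.344 ≤ PN ≤ 1.000

p₁ = P(outcome | exposed) = 1193/3860 = 0.30907
p₀ = P(outcome | unexposed) = 196/966 = 0.2029
Under exogeneity alone the bounds on PN are max{0,(p₁−p₀)/p₁} ≤ PN ≤ min{1,(1−p₀)/p₁}.
  lower = (p₁ − p₀)/p₁ = 0.10617 / 0.30907 ≈ 0.3435
  upper = min{1, (1 − p₀)/p₁} = 0.7971 / 0.30907 ≈ 2.5791 → capped at 1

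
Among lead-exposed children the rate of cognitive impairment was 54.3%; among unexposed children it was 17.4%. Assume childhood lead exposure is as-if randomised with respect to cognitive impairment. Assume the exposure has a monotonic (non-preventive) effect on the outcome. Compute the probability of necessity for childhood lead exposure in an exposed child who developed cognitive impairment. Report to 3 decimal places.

PN ≈ 0.680

p₁ = 0.543, p₀ = 0.174.
Under exogeneity and monotonicity, PN = (p₁ − p₀) / p₁.
PN = (0.543 − 0.174) / 0.543 = 0.369 / 0.543 ≈ 0.6796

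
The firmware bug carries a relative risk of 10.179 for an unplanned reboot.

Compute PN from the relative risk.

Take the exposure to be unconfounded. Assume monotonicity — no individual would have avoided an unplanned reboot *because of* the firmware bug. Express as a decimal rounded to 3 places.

PN ≈ 0.902

Under exogeneity and monotonicity, PN = (RR − 1) / RR = 1 − 1/RR.
PN = (10.179 − 1) / 10.179 = 9.179 / 10.179 ≈ 0.9018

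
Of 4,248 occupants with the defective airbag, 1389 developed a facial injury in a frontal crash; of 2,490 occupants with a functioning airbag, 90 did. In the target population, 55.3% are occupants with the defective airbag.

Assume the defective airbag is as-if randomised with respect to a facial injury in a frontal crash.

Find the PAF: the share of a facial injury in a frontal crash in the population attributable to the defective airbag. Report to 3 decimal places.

PAF ≈ 0.817

p₁ = P(outcome | exposed) = 1389/4248 = 0.32698
p₀ = P(outcome | unexposed) = 90/2490 = 0.036145
Overall risk P(Y=1) = π·p₁ + (1−π)·p₀ = 0.553×0.32698 + 0.447×0.036145 = 0.19698.
Under exogeneity, PAF = [P(Y=1) − p₀] / P(Y=1).
PAF = (0.19698 − 0.036145) / 0.19698 ≈ 0.8165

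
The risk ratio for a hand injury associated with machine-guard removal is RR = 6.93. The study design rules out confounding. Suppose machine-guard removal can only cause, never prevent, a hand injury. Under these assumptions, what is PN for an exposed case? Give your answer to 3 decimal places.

PN ≈ 0.856

Under exogeneity and monotonicity, PN = (RR − 1) / RR = 1 − 1/RR.
PN = (6.93 − 1) / 6.93 = 5.93 / 6.93 ≈ 0.8557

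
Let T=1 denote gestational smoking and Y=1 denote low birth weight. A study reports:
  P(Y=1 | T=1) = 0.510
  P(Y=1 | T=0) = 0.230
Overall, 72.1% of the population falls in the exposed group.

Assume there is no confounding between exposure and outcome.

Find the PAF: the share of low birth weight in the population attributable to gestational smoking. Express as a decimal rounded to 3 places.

PAF ≈ 0.467

Let p₁ = 0.51, p₀ = 0.23.
Overall risk P(Y=1) = π·p₁ + (1−π)·p₀ = 0.721×0.51 + 0.279×0.23 = 0.43188.
Under exogeneity, PAF = [P(Y=1) − p₀] / P(Y=1).
PAF = (0.43188 − 0.23) / 0.43188 ≈ 0.4674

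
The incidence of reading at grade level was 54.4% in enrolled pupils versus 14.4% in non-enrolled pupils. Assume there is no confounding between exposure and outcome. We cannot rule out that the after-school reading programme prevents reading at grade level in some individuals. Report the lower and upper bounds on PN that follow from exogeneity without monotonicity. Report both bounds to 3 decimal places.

p₁ = 0.544, p₀ = 0.144.
Under exogeneity alone the bounds on PN are max{0,(p₁−p₀)/p₁} ≤ PN ≤ min{1,(1−p₀)/p₁}.
  lower = (p₁ − p₀)/p₁ = 0.4 / 0.544 ≈ 0.7353
  upper = min{1, (1 − p₀)/p₁} = 0.856 / 0.544 ≈ 1.5735 → capped at 1

0.735 ≤ PN ≤ 1.000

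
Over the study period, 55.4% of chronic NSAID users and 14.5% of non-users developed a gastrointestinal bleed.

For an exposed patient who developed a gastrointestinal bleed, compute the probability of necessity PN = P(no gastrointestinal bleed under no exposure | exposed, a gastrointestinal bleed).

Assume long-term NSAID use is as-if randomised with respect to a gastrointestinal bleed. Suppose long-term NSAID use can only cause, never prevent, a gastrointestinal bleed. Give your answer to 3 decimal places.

p₁ = 0.554, p₀ = 0.145.
Under exogeneity and monotonicity, PN = (p₁ − p₀) / p₁.
PN = (0.554 − 0.145) / 0.554 = 0.409 / 0.554 ≈ 0.7383

PN ≈ 0.738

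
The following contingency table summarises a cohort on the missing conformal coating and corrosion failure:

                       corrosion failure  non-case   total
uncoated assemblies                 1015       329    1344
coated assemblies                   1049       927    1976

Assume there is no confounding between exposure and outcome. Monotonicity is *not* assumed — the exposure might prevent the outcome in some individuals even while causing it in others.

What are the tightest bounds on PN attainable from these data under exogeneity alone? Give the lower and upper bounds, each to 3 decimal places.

0.297 ≤ PN ≤ 0.621

p₁ = P(outcome | exposed) = 1015/1344 = 0.75521
p₀ = P(outcome | unexposed) = 1049/1976 = 0.53087
Under exogeneity alone the bounds on PN are max{0,(p₁−p₀)/p₁} ≤ PN ≤ min{1,(1−p₀)/p₁}.
  lower = (p₁ − p₀)/p₁ = 0.22434 / 0.75521 ≈ 0.2971
  upper = min{1, (1 − p₀)/p₁} = 0.46913 / 0.75521 ≈ 0.6212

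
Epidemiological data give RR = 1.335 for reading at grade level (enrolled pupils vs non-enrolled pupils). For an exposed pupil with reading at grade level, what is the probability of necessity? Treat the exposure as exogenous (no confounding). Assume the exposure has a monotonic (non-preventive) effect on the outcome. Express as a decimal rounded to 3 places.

PN ≈ 0.251

Under exogeneity and monotonicity, PN = (RR − 1) / RR = 1 − 1/RR.
PN = (1.335 − 1) / 1.335 = 0.335 / 1.335 ≈ 0.2509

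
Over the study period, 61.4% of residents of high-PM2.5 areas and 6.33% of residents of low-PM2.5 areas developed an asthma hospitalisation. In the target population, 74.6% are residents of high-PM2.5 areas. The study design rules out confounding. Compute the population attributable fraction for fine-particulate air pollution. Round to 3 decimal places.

PAF ≈ 0.866

p₁ = 0.614, p₀ = 0.0633.
Overall risk P(Y=1) = π·p₁ + (1−π)·p₀ = 0.746×0.614 + 0.254×0.0633 = 0.47412.
Under exogeneity, PAF = [P(Y=1) − p₀] / P(Y=1).
PAF = (0.47412 − 0.0633) / 0.47412 ≈ 0.8665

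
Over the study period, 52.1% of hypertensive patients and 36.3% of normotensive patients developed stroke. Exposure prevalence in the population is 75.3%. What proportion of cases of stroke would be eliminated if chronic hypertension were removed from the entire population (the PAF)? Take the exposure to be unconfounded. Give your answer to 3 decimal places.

p₁ = 0.521, p₀ = 0.363.
Overall risk P(Y=1) = π·p₁ + (1−π)·p₀ = 0.753×0.521 + 0.247×0.363 = 0.48197.
Under exogeneity, PAF = [P(Y=1) − p₀] / P(Y=1).
PAF = (0.48197 − 0.363) / 0.48197 ≈ 0.2468

PAF ≈ 0.247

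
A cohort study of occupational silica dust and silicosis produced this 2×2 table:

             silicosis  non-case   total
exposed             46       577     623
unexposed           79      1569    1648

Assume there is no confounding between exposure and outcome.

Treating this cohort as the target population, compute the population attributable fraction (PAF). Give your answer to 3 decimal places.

p₁ = P(outcome | exposed) = 46/623 = 0.073836
p₀ = P(outcome | unexposed) = 79/1648 = 0.047937
Exposure prevalence π = 623/2271 = 0.27433; overall risk P(Y=1) = 0.055042.
Under exogeneity, PAF = [P(Y=1) − p₀]/P(Y=1).
PAF = (0.055042 − 0.047937) / 0.055042 ≈ 0.1291

PAF ≈ 0.129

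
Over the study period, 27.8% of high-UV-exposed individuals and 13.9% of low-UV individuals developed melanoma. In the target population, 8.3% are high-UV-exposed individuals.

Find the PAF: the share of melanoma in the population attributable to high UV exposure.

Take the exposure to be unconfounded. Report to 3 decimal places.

p₁ = 0.278, p₀ = 0.139.
Overall risk P(Y=1) = π·p₁ + (1−π)·p₀ = 0.083×0.278 + 0.917×0.139 = 0.15054.
Under exogeneity, PAF = [P(Y=1) − p₀] / P(Y=1).
PAF = (0.15054 − 0.139) / 0.15054 ≈ 0.0766

PAF ≈ 0.077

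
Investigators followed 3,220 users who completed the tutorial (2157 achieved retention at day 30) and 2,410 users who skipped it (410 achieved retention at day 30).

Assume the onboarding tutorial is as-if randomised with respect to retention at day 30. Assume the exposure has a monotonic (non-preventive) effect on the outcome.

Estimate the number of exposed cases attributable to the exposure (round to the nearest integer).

about 1609 cases

p₁ = P(outcome | exposed) = 2157/3220 = 0.66988
p₀ = P(outcome | unexposed) = 410/2410 = 0.17012
PN = (p₁ − p₀)/p₁ = (0.66988 − 0.17012) / 0.66988 ≈ 0.74604.
Attributable cases ≈ PN × (exposed cases) = 0.74604 × 2157 ≈ 1609.20.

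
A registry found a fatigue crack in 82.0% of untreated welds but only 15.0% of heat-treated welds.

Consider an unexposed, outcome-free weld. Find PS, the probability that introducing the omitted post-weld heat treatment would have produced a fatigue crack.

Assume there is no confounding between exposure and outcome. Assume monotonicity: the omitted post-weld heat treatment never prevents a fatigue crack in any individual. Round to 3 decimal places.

PS ≈ 0.788

p₁ = 0.82, p₀ = 0.15.
Under exogeneity and monotonicity, PS = (p₁ − p₀) / (1 − p₀).
PS = (0.82 − 0.15) / (1 − 0.15) = 0.67 / 0.85 ≈ 0.7882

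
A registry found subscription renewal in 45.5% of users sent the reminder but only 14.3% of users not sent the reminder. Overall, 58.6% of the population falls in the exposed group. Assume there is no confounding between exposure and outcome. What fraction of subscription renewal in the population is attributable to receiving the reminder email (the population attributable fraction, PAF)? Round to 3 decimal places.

p₁ = 0.455, p₀ = 0.143.
Overall risk P(Y=1) = π·p₁ + (1−π)·p₀ = 0.586×0.455 + 0.414×0.143 = 0.32583.
Under exogeneity, PAF = [P(Y=1) − p₀] / P(Y=1).
PAF = (0.32583 − 0.143) / 0.32583 ≈ 0.5611

PAF ≈ 0.561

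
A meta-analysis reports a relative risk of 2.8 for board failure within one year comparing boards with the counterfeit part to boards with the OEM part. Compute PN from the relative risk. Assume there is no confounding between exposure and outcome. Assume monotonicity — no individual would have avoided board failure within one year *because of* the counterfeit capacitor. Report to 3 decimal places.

PN ≈ 0.643

Under exogeneity and monotonicity, PN = (RR − 1) / RR = 1 − 1/RR.
PN = (2.8 − 1) / 2.8 = 1.8 / 2.8 ≈ 0.6429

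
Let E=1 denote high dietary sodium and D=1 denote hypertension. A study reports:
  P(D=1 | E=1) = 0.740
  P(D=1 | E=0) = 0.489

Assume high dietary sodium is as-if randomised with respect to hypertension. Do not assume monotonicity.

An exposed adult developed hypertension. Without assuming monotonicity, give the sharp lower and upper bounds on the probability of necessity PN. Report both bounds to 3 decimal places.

0.339 ≤ PN ≤ 0.691

Let p₁ = 0.74, p₀ = 0.489.
Under exogeneity alone the bounds on PN are max{0,(p₁−p₀)/p₁} ≤ PN ≤ min{1,(1−p₀)/p₁}.
  lower = (p₁ − p₀)/p₁ = 0.251 / 0.74 ≈ 0.3392
  upper = min{1, (1 − p₀)/p₁} = 0.511 / 0.74 ≈ 0.6905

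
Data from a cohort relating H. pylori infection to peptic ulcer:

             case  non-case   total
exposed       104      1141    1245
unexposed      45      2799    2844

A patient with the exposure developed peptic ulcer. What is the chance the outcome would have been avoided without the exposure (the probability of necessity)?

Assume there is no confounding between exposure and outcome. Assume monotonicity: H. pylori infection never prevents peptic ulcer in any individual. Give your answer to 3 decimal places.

p₁ = P(outcome | exposed) = 104/1245 = 0.083534
p₀ = P(outcome | unexposed) = 45/2844 = 0.015823
Under exogeneity and monotonicity, PN = (p₁ − p₀) / p₁.
PN = (0.083534 − 0.015823) / 0.083534 = 0.067711 / 0.083534 ≈ 0.8106

PN ≈ 0.811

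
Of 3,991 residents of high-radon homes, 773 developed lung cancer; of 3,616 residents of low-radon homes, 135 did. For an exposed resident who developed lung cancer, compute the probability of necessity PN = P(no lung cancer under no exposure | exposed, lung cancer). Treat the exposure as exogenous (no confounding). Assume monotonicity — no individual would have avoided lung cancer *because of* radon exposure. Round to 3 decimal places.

PN ≈ 0.807

p₁ = P(outcome | exposed) = 773/3991 = 0.19369
p₀ = P(outcome | unexposed) = 135/3616 = 0.037334
Under exogeneity and monotonicity, PN = (p₁ − p₀) / p₁.
PN = (0.19369 − 0.037334) / 0.19369 = 0.15635 / 0.19369 ≈ 0.8072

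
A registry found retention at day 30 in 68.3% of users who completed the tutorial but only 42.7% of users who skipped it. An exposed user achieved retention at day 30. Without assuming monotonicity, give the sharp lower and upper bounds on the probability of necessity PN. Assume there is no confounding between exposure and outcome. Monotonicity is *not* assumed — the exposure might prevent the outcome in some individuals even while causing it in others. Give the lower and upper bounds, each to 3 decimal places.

p₁ = 0.683, p₀ = 0.427.
Under exogeneity alone the bounds on PN are max{0,(p₁−p₀)/p₁} ≤ PN ≤ min{1,(1−p₀)/p₁}.
  lower = (p₁ − p₀)/p₁ = 0.256 / 0.683 ≈ 0.3748
  upper = min{1, (1 − p₀)/p₁} = 0.573 / 0.683 ≈ 0.8389

0.375 ≤ PN ≤ 0.839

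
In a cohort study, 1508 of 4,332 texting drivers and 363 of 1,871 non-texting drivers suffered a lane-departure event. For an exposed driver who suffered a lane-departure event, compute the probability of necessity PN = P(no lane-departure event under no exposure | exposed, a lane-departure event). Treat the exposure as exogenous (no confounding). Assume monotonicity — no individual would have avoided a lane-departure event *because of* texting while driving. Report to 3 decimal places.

PN ≈ 0.443

p₁ = P(outcome | exposed) = 1508/4332 = 0.34811
p₀ = P(outcome | unexposed) = 363/1871 = 0.19401
Under exogeneity and monotonicity, PN = (p₁ − p₀) / p₁.
PN = (0.34811 − 0.19401) / 0.34811 = 0.15409 / 0.34811 ≈ 0.4427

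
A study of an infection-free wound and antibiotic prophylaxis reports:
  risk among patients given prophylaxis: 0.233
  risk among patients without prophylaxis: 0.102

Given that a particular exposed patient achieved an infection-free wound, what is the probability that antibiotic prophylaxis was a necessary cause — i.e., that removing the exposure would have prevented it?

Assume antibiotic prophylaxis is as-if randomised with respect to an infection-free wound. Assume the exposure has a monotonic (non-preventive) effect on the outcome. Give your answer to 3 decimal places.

PN ≈ 0.562

Let p₁ = 0.233, p₀ = 0.102.
Under exogeneity and monotonicity, PN = (p₁ − p₀) / p₁.
PN = (0.233 − 0.102) / 0.233 = 0.131 / 0.233 ≈ 0.5622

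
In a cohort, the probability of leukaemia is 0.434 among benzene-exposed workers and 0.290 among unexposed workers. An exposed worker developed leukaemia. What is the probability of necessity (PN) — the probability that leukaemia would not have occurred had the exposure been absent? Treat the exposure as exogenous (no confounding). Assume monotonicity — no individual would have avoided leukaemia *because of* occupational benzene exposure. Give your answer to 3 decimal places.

PN ≈ 0.332

Let p₁ = 0.434, p₀ = 0.29.
Under exogeneity and monotonicity, PN = (p₁ − p₀) / p₁.
PN = (0.434 − 0.29) / 0.434 = 0.144 / 0.434 ≈ 0.3318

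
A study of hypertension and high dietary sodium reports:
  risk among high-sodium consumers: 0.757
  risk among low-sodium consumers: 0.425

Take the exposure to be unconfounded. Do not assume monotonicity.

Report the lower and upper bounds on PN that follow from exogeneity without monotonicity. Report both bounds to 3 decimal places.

0.439 ≤ PN ≤ 0.760

Let p₁ = 0.757, p₀ = 0.425.
Under exogeneity alone the bounds on PN are max{0,(p₁−p₀)/p₁} ≤ PN ≤ min{1,(1−p₀)/p₁}.
  lower = (p₁ − p₀)/p₁ = 0.332 / 0.757 ≈ 0.4386
  upper = min{1, (1 − p₀)/p₁} = 0.575 / 0.757 ≈ 0.7596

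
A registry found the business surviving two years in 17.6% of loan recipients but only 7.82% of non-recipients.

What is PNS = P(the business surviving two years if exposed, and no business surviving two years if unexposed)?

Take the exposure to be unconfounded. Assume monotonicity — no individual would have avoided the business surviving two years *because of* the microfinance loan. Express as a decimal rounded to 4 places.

PNS ≈ 0.0978

p₁ = 0.176, p₀ = 0.0782.
Under exogeneity and monotonicity, PNS = p₁ − p₀.
PNS = 0.176 − 0.0782 = 0.0978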